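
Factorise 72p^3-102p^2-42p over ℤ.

Pull out the common factor 6p, then factor the remaining trinomial.

6p(3p+1)(4p-7)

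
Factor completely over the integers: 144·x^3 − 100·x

4·x·(6·x + 5)·(6·x − 5)

Factor out 4·x, leaving 36·x^2 − 25, which is a difference of two squares.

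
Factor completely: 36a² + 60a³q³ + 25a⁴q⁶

a²(5aq³ + 6)²

Factor out a² first: what remains is 25a²q⁶ + 60aq³ + 36.
Recognize a perfect-square trinomial with the parts 5aq³ and 6.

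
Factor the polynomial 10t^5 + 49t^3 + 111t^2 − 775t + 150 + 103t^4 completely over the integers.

Among the possible rational roots, t = 3/2 is a root, so (2t − 3) divides it; the quotient is 5t^4 + 59t^3 + 113t^2 + 225t − 50.
Then t = −10 is a root, so (t + 10) divides it; the quotient is 5t^3 + 9t^2 + 23t − 5.
Then t = 1/5 is a root, so (5t − 1) is a factor; dividing leaves t^2 + 2t + 5.
The quadratic t^2 + 2t + 5 has discriminant −16 < 0 and is irreducible over ℤ.

(2t − 3)(5t − 1)(t + 10)(t^2 + 2t + 5)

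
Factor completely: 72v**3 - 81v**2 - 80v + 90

Group as (72v**3 - 80v) + (-81v**2 + 90) = 8v(9v**2 - 10) - 9(9v**2 - 10).
Both groups share the factor (9v**2 - 10).

(8v - 9)(9v**2 - 10)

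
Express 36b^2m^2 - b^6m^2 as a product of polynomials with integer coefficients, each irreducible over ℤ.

Every term has a factor of b^2m^2; factoring it out leaves -b^4 + 36.
Recognize a difference of squares with the parts 6 and b^2.

-b^2m^2(b^2 + 6)(b^2 - 6)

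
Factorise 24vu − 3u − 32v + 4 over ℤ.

Group as (24vu − 32v) + (−3u + 4) = 8v(3u − 4) − (3u − 4).
Both groups share the factor (3u − 4).

(3u − 4)(8v − 1)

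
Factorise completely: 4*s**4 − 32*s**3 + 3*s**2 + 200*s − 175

Trying the rational-root candidates, s = 7 is a root, giving the factor (s − 7) and quotient 4*s**3 − 4*s**2 − 25*s + 25.
Continuing, s = 5/2 is a root, so (2*s − 5) is a factor; dividing leaves 2*s**2 + 3*s − 5.
The remaining quadratic factors as (2*s + 5)(s − 1).

(2*s + 5)*(2*s − 5)*(s − 1)*(s − 7)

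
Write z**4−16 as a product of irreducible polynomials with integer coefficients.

Write as (z**2)² − (4)², then factor z**2−4 once more.

(z+2)*(z−2)*(z**2+4)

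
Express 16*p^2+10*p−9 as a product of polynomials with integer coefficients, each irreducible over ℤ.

(2*p−1)*(8*p+9)

Need a pair with product 16·(−9) = −144 and sum 10: that's −8 and 18.
Split the middle term: 16*p^2−8*p + 18*p−9 = 8*p*(2*p−1) + 9*(2*p−1).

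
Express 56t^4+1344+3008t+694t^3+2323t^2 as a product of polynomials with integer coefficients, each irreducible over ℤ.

(2t+3)(4t+7)(7t+8)(t+8)

Among the possible rational roots, t = −8/7 is a root, so (7t+8) divides it; the quotient is 8t^3+90t^2+229t+168.
Then t = −3/2 is a root, giving the factor (2t+3) and quotient 4t^2+39t+56.
The remaining quadratic factors as (t+8)(4t+7).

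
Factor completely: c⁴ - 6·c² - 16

Substitute u = c² to get a quadratic in u, then factor.
c² + 2 is irreducible over ℤ (always positive, so no real roots).
c² - 8 is irreducible over ℤ (8 is not a perfect square).

(c² + 2)·(c² - 8)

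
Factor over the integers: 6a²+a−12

(2a+3)(3a−4)

Need a pair with product 6·(−12) = −72 and sum 1: that's 9 and −8.
Split the middle term: 6a²+9a − 8a−12 = 3a(2a+3) − 4(2a+3).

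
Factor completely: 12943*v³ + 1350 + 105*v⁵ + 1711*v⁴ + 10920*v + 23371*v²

(3*v + 5)*(5*v + 1)*(7*v + 3)*(v² + 14*v + 90)

Testing divisors of the constant over divisors of the leading coefficient, v = -5/3 is a root, so (3*v + 5) is a factor; dividing leaves 35*v⁴ + 512*v³ + 3461*v² + 2022*v + 270.
Next, v = -3/7 is a root, so (7*v + 3) is a factor; dividing leaves 5*v³ + 71*v² + 464*v + 90.
Next, v = -1/5 is a root, so (5*v + 1) divides it; the quotient is v² + 14*v + 90.
The quadratic v² + 14*v + 90 has discriminant -164 < 0 and is irreducible over ℤ.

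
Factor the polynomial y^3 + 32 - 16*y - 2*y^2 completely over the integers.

Among the possible rational roots, y = 2 is a root, so (y - 2) divides it; the quotient is y^2 - 16.
The remaining quadratic factors as (y + 4)(y - 4).

(y + 4)*(y - 2)*(y - 4)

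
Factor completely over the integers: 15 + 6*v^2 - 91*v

(6*v - 1)*(v - 15)

Need a pair with product 6·15 = 90 and sum -91: that's -1 and -90.
Split the middle term: 6*v^2 - v - 90*v + 15 = v*(6*v - 1) - 15*(6*v - 1).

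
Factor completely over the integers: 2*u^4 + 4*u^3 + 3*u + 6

Group as (2*u^4 + 3*u) + (4*u^3 + 6) = u*(2*u^3 + 3) + 2*(2*u^3 + 3).
Both groups share the factor (2*u^3 + 3).

(u + 2)*(2*u^3 + 3)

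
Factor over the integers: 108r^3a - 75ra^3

3ar(6r - 5a)(6r + 5a)

Every term has a factor of 3ra. Then 36r^2 - 25a^2 = (6r)² − (5a)².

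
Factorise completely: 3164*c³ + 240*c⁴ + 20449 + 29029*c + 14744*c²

Among the possible rational roots, c = -11/2 is a root, giving the factor (2*c + 11) and quotient 120*c³ + 922*c² + 2301*c + 1859.
Then c = -11/6 is a root, giving the factor (6*c + 11) and quotient 20*c² + 117*c + 169.
The remaining quadratic factors as (4*c + 13)(5*c + 13).

(2*c + 11)*(4*c + 13)*(5*c + 13)*(6*c + 11)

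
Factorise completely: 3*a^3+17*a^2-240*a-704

(3*a+8)*(a+11)*(a-8)

Trying the rational-root candidates, a = -8/3 is a root, giving the factor (3*a+8) and quotient a^2+3*a-88.
The remaining quadratic factors as (a+11)(a-8).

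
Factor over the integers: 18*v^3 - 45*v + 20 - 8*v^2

(9*v - 4)*(2*v^2 - 5)

Group as (18*v^3 - 45*v) + (-8*v^2 + 20) = 9*v*(2*v^2 - 5) - 4*(2*v^2 - 5).
Both groups share the factor (2*v^2 - 5).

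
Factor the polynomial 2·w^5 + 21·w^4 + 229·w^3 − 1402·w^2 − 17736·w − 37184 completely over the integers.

Trying the rational-root candidates, w = −7/2 is a root, giving the factor (2·w + 7) and quotient w^4 + 7·w^3 + 90·w^2 − 1016·w − 5312.
Then w = 8 is a root, so (w − 8) is a factor; dividing leaves w^3 + 15·w^2 + 210·w + 664.
Continuing, w = −4 is a root, so (w + 4) divides it; the quotient is w^2 + 11·w + 166.
The quadratic w^2 + 11·w + 166 has discriminant −543 < 0 and is irreducible over ℤ.

(2·w + 7)·(w + 4)·(w − 8)·(w^2 + 11·w + 166)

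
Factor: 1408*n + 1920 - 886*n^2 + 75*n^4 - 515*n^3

By the rational root theorem, n = -6/5 is a root, so (5*n + 6) is a factor; dividing leaves 15*n^3 - 121*n^2 - 32*n + 320.
Then n = -8/5 is a root, giving the factor (5*n + 8) and quotient 3*n^2 - 29*n + 40.
The remaining quadratic factors as (n - 8)(3*n - 5).

(3*n - 5)*(5*n + 6)*(5*n + 8)*(n - 8)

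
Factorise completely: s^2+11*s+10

(s+1)*(s+10)

Two integers with product 10 and sum 11 are 1 and 10.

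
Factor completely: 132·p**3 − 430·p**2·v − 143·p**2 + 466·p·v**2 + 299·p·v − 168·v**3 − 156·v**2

Group: 11·p·(12·p**2 − 26·p·v − 13·p + 14·v**2 + 13·v) − 12·v·(12·p**2 − 26·p·v − 13·p + 14·v**2 + 13·v); both groups contain (12·p**2 − 26·p·v − 13·p + 14·v**2 + 13·v), so (11·p − 12·v) is a factor with cofactor 12·p**2 − 26·p·v − 13·p + 14·v**2 + 13·v.
The cofactor groups again: 12·p**2 − 26·p·v − 13·p + 14·v**2 + 13·v = p·(12·p − 14·v − 13) − v·(12·p − 14·v − 13); both groups contain (12·p − 14·v − 13), giving (p − v)·(12·p − 14·v − 13).

(11·p − 12·v)·(12·p − 14·v − 13)·(p − v)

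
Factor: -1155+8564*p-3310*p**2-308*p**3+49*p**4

Among the possible rational roots, p = -7 is a root, giving the factor (p+7) and quotient 49*p**3-651*p**2+1247*p-165.
Next, p = 11 is a root, so (p-11) is a factor; dividing leaves 49*p**2-112*p+15.
The remaining quadratic factors as (7*p-1)(7*p-15).

(7*p-1)*(7*p-15)*(p+7)*(p-11)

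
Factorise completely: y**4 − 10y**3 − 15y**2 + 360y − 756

(y + 6)(y − 3)(y − 6)(y − 7)

Among the possible rational roots, y = 3 is a root, so (y − 3) divides it; the quotient is y**3 − 7y**2 − 36y + 252.
Next, y = 6 is a root, giving the factor (y − 6) and quotient y**2 − y − 42.
The remaining quadratic factors as (y + 6)(y − 7).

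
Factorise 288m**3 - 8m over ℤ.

Every term has a factor of 8m. Then 36m**2 - 1 = (6m)² − (1)².

8m(6m + 1)(6m - 1)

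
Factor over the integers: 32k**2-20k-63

(4k-7)(8k+9)

Need a pair with product 32·(-63) = -2016 and sum -20: that's 36 and -56.
Split the middle term: 32k**2+36k - 56k-63 = 4k(8k+9) - 7(8k+9).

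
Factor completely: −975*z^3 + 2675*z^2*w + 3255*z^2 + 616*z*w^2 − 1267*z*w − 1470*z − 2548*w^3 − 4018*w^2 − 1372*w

Group: 5*z*(−195*z^2 + 28*z*w + 105*z + 196*w^2 + 98*w) + (−13*w − 14)*(−195*z^2 + 28*z*w + 105*z + 196*w^2 + 98*w); both groups contain (−195*z^2 + 28*z*w + 105*z + 196*w^2 + 98*w), so (5*z − 13*w − 14) is a factor with cofactor −195*z^2 + 28*z*w + 105*z + 196*w^2 + 98*w.
The cofactor groups again: −195*z^2 + 28*z*w + 105*z + 196*w^2 + 98*w = −13*z*(15*z + 14*w) + (14*w + 7)*(15*z + 14*w); both groups contain (15*z + 14*w), giving −(13*z − 14*w − 7)*(15*z + 14*w).

−(5*z − 13*w − 14)*(13*z − 14*w − 7)*(15*z + 14*w)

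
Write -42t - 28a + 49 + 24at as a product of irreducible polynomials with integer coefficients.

(4a - 7)(6t - 7)

Group as (24at - 28a) + (-42t + 49) = 4a(6t - 7) - 7(6t - 7).
Both groups share the factor (6t - 7).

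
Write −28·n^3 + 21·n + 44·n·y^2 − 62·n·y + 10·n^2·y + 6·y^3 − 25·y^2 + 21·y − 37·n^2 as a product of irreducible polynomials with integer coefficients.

−(4·n − 6·y + 7)·(7·n + y − 3)·(n + y)

Group: 7·n·(−4·n^2 + 2·n·y − 7·n + 6·y^2 − 7·y) + (y − 3)·(−4·n^2 + 2·n·y − 7·n + 6·y^2 − 7·y); both groups contain (−4·n^2 + 2·n·y − 7·n + 6·y^2 − 7·y), so (7·n + y − 3) is a factor with cofactor −4·n^2 + 2·n·y − 7·n + 6·y^2 − 7·y.
The cofactor groups again: −4·n^2 + 2·n·y − 7·n + 6·y^2 − 7·y = −n·(4·n − 6·y + 7) − y·(4·n − 6·y + 7); both groups contain (4·n − 6·y + 7), giving −(n + y)·(4·n − 6·y + 7).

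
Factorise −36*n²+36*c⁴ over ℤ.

Pull out the common factor 36, leaving −n²+c⁴.
Recognize a difference of squares with the parts c² and n.

−36*(n−c²)*(n+c²)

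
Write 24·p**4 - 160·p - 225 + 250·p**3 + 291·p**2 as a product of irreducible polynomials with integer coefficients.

(4·p + 5)·(6·p - 5)·(p + 1)·(p + 9)

By the rational root theorem, p = -5/4 is a root, so (4·p + 5) divides it; the quotient is 6·p**3 + 55·p**2 + 4·p - 45.
Then p = -9 is a root, giving the factor (p + 9) and quotient 6·p**2 + p - 5.
The remaining quadratic factors as (6·p - 5)(p + 1).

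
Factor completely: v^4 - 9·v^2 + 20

(v + 2)·(v - 2)·(v^2 - 5)

Substitute u = v^2 to get a quadratic in u, then factor.
v^2 - 4 is a difference of squares.
v^2 - 5 is irreducible over ℤ (5 is not a perfect square).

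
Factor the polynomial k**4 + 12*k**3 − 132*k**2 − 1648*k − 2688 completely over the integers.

Testing divisors of the constant over divisors of the leading coefficient, k = 12 is a root, so (k − 12) divides it; the quotient is k**3 + 24*k**2 + 156*k + 224.
Continuing, k = −2 is a root, so (k + 2) is a factor; dividing leaves k**2 + 22*k + 112.
The remaining quadratic factors as (k + 8)(k + 14).

(k + 14)*(k + 2)*(k + 8)*(k − 12)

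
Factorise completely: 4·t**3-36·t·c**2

4·t·(t-3·c)·(t+3·c)

Every term has a factor of 4·t. Then t**2-9·c**2 = (t)² − (3·c)².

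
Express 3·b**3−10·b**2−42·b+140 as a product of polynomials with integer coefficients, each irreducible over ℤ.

(3·b−10)·(b**2−14)

Group as (3·b**3−42·b) + (−10·b**2+140) = 3·b·(b**2−14) − 10·(b**2−14).
Both groups share the factor (b**2−14).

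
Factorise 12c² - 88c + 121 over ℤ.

Need a pair with product 12·121 = 1452 and sum -88: that's -22 and -66.
Split the middle term: 12c² - 22c - 66c + 121 = 2c(6c - 11) - 11(6c - 11).

(2c - 11)(6c - 11)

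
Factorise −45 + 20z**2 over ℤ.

Factor out 5, leaving 4z**2 − 9, which is a difference of two squares.

5(2z + 3)(2z − 3)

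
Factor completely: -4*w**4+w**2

Factor out w**2 first: what remains is -4*w**2+1.
Recognize a difference of squares with the parts 1 and 2*w.

-w**2*(2*w+1)*(2*w-1)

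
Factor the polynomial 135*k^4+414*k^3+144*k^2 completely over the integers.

Pull out the common factor 9*k^2, then factor the remaining trinomial.

9*k^2*(3*k+8)*(5*k+2)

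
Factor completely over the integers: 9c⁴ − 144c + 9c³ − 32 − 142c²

Among the possible rational roots, c = −4 is a root, so (c + 4) is a factor; dividing leaves 9c³ − 27c² − 34c − 8.
Continuing, c = 4 is a root, so (c − 4) is a factor; dividing leaves 9c² + 9c + 2.
The remaining quadratic factors as (3c + 1)(3c + 2).

(3c + 1)(3c + 2)(c + 4)(c − 4)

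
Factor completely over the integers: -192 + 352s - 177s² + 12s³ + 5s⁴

(5s - 8)(s + 8)(s - 1)(s - 3)

Trying the rational-root candidates, s = 1 is a root, so (s - 1) divides it; the quotient is 5s³ + 17s² - 160s + 192.
Next, s = 3 is a root, giving the factor (s - 3) and quotient 5s² + 32s - 64.
The remaining quadratic factors as (s + 8)(5s - 8).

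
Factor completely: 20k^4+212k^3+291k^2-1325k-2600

(2k+5)(2k-5)(5k+13)(k+8)

By the rational root theorem, k = -5/2 is a root, so (2k+5) is a factor; dividing leaves 10k^3+81k^2-57k-520.
Continuing, k = 5/2 is a root, giving the factor (2k-5) and quotient 5k^2+53k+104.
The remaining quadratic factors as (5k+13)(k+8).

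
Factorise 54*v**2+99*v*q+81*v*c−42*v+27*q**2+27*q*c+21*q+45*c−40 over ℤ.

Group: 6*v*(9*v+3*q+5) + (9*q+9*c−8)*(9*v+3*q+5); both groups contain (9*v+3*q+5).

(9*v+3*q+5)*(6*v+9*q+9*c−8)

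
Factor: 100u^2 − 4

Every term has a factor of 4. Then 25u^2 − 1 = (5u)² − (1)².

4(5u + 1)(5u − 1)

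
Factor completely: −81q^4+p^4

Difference of squares twice: with A = p and B = 3q, A⁴ − B⁴ = (A² − B²)(A² + B²), and A² − B² factors again.

(p+3q)(p−3q)(p^2+9q^2)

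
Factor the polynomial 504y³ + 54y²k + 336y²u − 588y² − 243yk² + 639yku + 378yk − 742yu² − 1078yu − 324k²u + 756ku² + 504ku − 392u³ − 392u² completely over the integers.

(14y − 9k + 7u)(3y + 4u)(12y + 9k − 14u − 14)

Group: 14y(36y² + 27yk + 6yu − 42y + 36ku − 56u² − 56u) + (−9k + 7u)(36y² + 27yk + 6yu − 42y + 36ku − 56u² − 56u); both groups contain (36y² + 27yk + 6yu − 42y + 36ku − 56u² − 56u), so (14y − 9k + 7u) is a factor with cofactor 36y² + 27yk + 6yu − 42y + 36ku − 56u² − 56u.
The cofactor groups again: 36y² + 27yk + 6yu − 42y + 36ku − 56u² − 56u = 12y(3y + 4u) + (9k − 14u − 14)(3y + 4u); both groups contain (3y + 4u), giving (12y + 9k − 14u − 14)(3y + 4u).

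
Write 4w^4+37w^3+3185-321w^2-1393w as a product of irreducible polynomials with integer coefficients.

Among the possible rational roots, w = 7/4 is a root, giving the factor (4w-7) and quotient w^3+11w^2-61w-455.
Continuing, w = -5 is a root, giving the factor (w+5) and quotient w^2+6w-91.
The remaining quadratic factors as (w-7)(w+13).

(4w-7)(w+13)(w+5)(w-7)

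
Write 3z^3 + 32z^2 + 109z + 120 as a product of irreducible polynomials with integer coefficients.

(3z + 8)(z + 3)(z + 5)

Among the possible rational roots, z = −3 is a root, so (z + 3) is a factor; dividing leaves 3z^2 + 23z + 40.
The remaining quadratic factors as (z + 5)(3z + 8).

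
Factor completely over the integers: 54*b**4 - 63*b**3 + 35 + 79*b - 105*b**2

Among the possible rational roots, b = -7/6 is a root, giving the factor (6*b + 7) and quotient 9*b**3 - 21*b**2 + 7*b + 5.
Then b = 1 is a root, so (b - 1) is a factor; dividing leaves 9*b**2 - 12*b - 5.
The remaining quadratic factors as (3*b + 1)(3*b - 5).

(3*b + 1)*(3*b - 5)*(6*b + 7)*(b - 1)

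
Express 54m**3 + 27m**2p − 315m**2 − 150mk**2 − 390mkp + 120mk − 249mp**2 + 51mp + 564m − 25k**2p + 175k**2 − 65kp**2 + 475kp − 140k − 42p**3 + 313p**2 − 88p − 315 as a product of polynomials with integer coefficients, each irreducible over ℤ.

(3m − 5k − 6p − 5)(3m + 5k + 7p − 9)(6m + p − 7)

Group: 3m(18m**2 − 30mk − 33mp − 51m − 5kp + 35k − 6p**2 + 37p + 35) + (5k + 7p − 9)(18m**2 − 30mk − 33mp − 51m − 5kp + 35k − 6p**2 + 37p + 35); both groups contain (18m**2 − 30mk − 33mp − 51m − 5kp + 35k − 6p**2 + 37p + 35), so (3m + 5k + 7p − 9) is a factor with cofactor 18m**2 − 30mk − 33mp − 51m − 5kp + 35k − 6p**2 + 37p + 35.
The cofactor groups again: 18m**2 − 30mk − 33mp − 51m − 5kp + 35k − 6p**2 + 37p + 35 = 6m(3m − 5k − 6p − 5) + (p − 7)(3m − 5k − 6p − 5); both groups contain (3m − 5k − 6p − 5), giving (6m + p − 7)(3m − 5k − 6p − 5).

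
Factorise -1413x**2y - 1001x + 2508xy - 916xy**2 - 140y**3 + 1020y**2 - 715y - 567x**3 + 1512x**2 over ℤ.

-(7x + 5y)(9x + 14y - 11)(9x + 2y - 13)

Group: 9x(-63x**2 - 143xy + 77x - 70y**2 + 55y) + (2y - 13)(-63x**2 - 143xy + 77x - 70y**2 + 55y); both groups contain (-63x**2 - 143xy + 77x - 70y**2 + 55y), so (9x + 2y - 13) is a factor with cofactor -63x**2 - 143xy + 77x - 70y**2 + 55y.
The cofactor groups again: -63x**2 - 143xy + 77x - 70y**2 + 55y = -7x(9x + 14y - 11) - 5y(9x + 14y - 11); both groups contain (9x + 14y - 11), giving -(7x + 5y)(9x + 14y - 11).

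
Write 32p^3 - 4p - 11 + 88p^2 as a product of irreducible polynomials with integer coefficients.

Group as (32p^3 - 4p) + (88p^2 - 11) = 4p(8p^2 - 1) + 11(8p^2 - 1).
Both groups share the factor (8p^2 - 1).

(4p + 11)(8p^2 - 1)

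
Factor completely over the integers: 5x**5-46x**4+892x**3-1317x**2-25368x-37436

Trying the rational-root candidates, x = -2 is a root, so (x+2) divides it; the quotient is 5x**4-56x**3+1004x**2-3325x-18718.
Continuing, x = 7 is a root, so (x-7) is a factor; dividing leaves 5x**3-21x**2+857x+2674.
Continuing, x = -14/5 is a root, giving the factor (5x+14) and quotient x**2-7x+191.
The quadratic x**2-7x+191 has discriminant -715 < 0 and is irreducible over ℤ.

(5x+14)(x+2)(x-7)(x**2-7x+191)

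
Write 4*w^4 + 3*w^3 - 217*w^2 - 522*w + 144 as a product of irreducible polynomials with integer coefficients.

(4*w - 1)*(w + 3)*(w + 6)*(w - 8)

Among the possible rational roots, w = -3 is a root, giving the factor (w + 3) and quotient 4*w^3 - 9*w^2 - 190*w + 48.
Continuing, w = -6 is a root, giving the factor (w + 6) and quotient 4*w^2 - 33*w + 8.
The remaining quadratic factors as (w - 8)(4*w - 1).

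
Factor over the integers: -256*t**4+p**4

Difference of squares twice: with A = p and B = 4*t, A⁴ − B⁴ = (A² − B²)(A² + B²), and A² − B² factors again.

(p+4*t)*(p-4*t)*(p**2+16*t**2)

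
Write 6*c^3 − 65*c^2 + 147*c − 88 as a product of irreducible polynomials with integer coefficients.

By the rational root theorem, c = 8 is a root, so (c − 8) divides it; the quotient is 6*c^2 − 17*c + 11.
The remaining quadratic factors as (c − 1)(6*c − 11).

(6*c − 11)*(c − 1)*(c − 8)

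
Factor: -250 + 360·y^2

10·(6·y + 5)·(6·y - 5)

Every term has a factor of 10. Then 36·y^2 - 25 = (6·y)² − (5)².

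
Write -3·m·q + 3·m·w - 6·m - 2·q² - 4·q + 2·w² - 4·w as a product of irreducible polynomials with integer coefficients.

Group: -3·m·(q - w + 2) + (-2·q - 2·w)·(q - w + 2); both groups contain (q - w + 2).

-(3·m + 2·q + 2·w)·(q - w + 2)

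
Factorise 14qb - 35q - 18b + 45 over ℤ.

(2b - 5)(7q - 9)

Group as (14qb - 35q) + (-18b + 45) = 7q(2b - 5) - 9(2b - 5).
Both groups share the factor (2b - 5).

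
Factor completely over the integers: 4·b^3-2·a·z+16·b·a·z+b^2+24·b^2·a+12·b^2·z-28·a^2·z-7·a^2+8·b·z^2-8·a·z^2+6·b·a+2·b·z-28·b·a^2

Group: b·(4·b^2-4·b·a+4·b·z+b-4·a·z-a) + (7·a+2·z)·(4·b^2-4·b·a+4·b·z+b-4·a·z-a); both groups contain (4·b^2-4·b·a+4·b·z+b-4·a·z-a), so (b+7·a+2·z) is a factor with cofactor 4·b^2-4·b·a+4·b·z+b-4·a·z-a.
The cofactor groups again: 4·b^2-4·b·a+4·b·z+b-4·a·z-a = b·(4·b+4·z+1) - a·(4·b+4·z+1); both groups contain (4·b+4·z+1), giving (b-a)·(4·b+4·z+1).

(b-a)·(4·b+4·z+1)·(b+7·a+2·z)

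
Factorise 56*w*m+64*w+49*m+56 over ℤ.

(7*m+8)*(8*w+7)

Group as (56*w*m+64*w) + (49*m+56) = 8*w*(7*m+8) + 7*(7*m+8).
Both groups share the factor (7*m+8).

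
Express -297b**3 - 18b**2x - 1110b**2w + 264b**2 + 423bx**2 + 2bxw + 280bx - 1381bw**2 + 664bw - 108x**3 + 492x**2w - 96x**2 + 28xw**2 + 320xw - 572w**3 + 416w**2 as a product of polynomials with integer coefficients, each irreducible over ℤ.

-(11b - 3x + 13w)(3b + 4x + 4w)(9b - 9x + 11w - 8)

Group: 11b(-27b**2 - 9bx - 69bw + 24b + 36x**2 - 8xw + 32x - 44w**2 + 32w) + (-3x + 13w)(-27b**2 - 9bx - 69bw + 24b + 36x**2 - 8xw + 32x - 44w**2 + 32w); both groups contain (-27b**2 - 9bx - 69bw + 24b + 36x**2 - 8xw + 32x - 44w**2 + 32w), so (11b - 3x + 13w) is a factor with cofactor -27b**2 - 9bx - 69bw + 24b + 36x**2 - 8xw + 32x - 44w**2 + 32w.
The cofactor groups again: -27b**2 - 9bx - 69bw + 24b + 36x**2 - 8xw + 32x - 44w**2 + 32w = -3b(9b - 9x + 11w - 8) + (-4x - 4w)(9b - 9x + 11w - 8); both groups contain (9b - 9x + 11w - 8), giving -(3b + 4x + 4w)(9b - 9x + 11w - 8).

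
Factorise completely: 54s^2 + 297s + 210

3(3s + 14)(6s + 5)

Pull out the common factor 3, then factor the remaining trinomial.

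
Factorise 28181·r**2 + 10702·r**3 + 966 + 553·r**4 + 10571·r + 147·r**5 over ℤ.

(3·r + 7)·(7·r + 1)·(7·r + 2)·(r**2 + r + 69)

By the rational root theorem, r = -7/3 is a root, so (3·r + 7) divides it; the quotient is 49·r**4 + 70·r**3 + 3404·r**2 + 1451·r + 138.
Then r = -1/7 is a root, so (7·r + 1) divides it; the quotient is 7·r**3 + 9·r**2 + 485·r + 138.
Then r = -2/7 is a root, so (7·r + 2) divides it; the quotient is r**2 + r + 69.
The quadratic r**2 + r + 69 has discriminant -275 < 0 and is irreducible over ℤ.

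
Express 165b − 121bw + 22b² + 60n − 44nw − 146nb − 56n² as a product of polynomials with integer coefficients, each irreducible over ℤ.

−(14n − 2b + 11w − 15)(4n + 11b)

Group: −14n(4n + 11b) + (2b − 11w + 15)(4n + 11b); both groups contain (4n + 11b).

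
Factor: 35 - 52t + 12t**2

Need a pair with product 12·35 = 420 and sum -52: that's -10 and -42.
Split the middle term: 12t**2 - 10t - 42t + 35 = 2t(6t - 5) - 7(6t - 5).

(2t - 7)(6t - 5)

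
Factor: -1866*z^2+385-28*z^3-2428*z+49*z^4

(7*z+11)*(7*z-1)*(z+5)*(z-7)

Testing divisors of the constant over divisors of the leading coefficient, z = -11/7 is a root, so (7*z+11) is a factor; dividing leaves 7*z^3-15*z^2-243*z+35.
Continuing, z = 1/7 is a root, so (7*z-1) divides it; the quotient is z^2-2*z-35.
The remaining quadratic factors as (z-7)(z+5).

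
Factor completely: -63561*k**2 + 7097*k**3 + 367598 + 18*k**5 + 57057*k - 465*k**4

(3*k - 11)*(6*k + 11)*(k - 14)*(k**2 - 10*k + 217)

Among the possible rational roots, k = 11/3 is a root, so (3*k - 11) divides it; the quotient is 6*k**4 - 133*k**3 + 1878*k**2 - 14301*k - 33418.
Then k = 14 is a root, so (k - 14) is a factor; dividing leaves 6*k**3 - 49*k**2 + 1192*k + 2387.
Next, k = -11/6 is a root, giving the factor (6*k + 11) and quotient k**2 - 10*k + 217.
The quadratic k**2 - 10*k + 217 has discriminant -768 < 0 and is irreducible over ℤ.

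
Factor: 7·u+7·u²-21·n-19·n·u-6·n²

Group: -2·n·(3·n-u) + (-7·u-7)·(3·n-u); both groups contain (3·n-u).

-(2·n+7·u+7)·(3·n-u)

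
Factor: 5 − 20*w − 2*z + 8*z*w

Group as (8*z*w − 2*z) + (−20*w + 5) = 2*z*(4*w − 1) − 5*(4*w − 1).
Both groups share the factor (4*w − 1).

(2*z − 5)*(4*w − 1)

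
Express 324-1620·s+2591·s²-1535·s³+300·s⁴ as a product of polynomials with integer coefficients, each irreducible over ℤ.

Testing divisors of the constant over divisors of the leading coefficient, s = 2/5 is a root, so (5·s-2) divides it; the quotient is 60·s³-283·s²+405·s-162.
Then s = 2/3 is a root, giving the factor (3·s-2) and quotient 20·s²-81·s+81.
The remaining quadratic factors as (4·s-9)(5·s-9).

(3·s-2)·(4·s-9)·(5·s-2)·(5·s-9)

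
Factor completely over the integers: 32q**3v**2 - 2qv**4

2qv**2(4q + v)(4q - v)

Pull out the common factor 2qv**2; 16q**2 - v**2 is a difference of squares.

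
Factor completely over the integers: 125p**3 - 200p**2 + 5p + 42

(5p + 2)(5p - 3)(5p - 7)

Among the possible rational roots, p = 7/5 is a root, so (5p - 7) is a factor; dividing leaves 25p**2 - 5p - 6.
The remaining quadratic factors as (5p + 2)(5p - 3).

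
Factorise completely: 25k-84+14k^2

Need a pair with product 14·(-84) = -1176 and sum 25: that's -24 and 49.
Split the middle term: 14k^2-24k + 49k-84 = 2k(7k-12) + 7(7k-12).

(2k+7)(7k-12)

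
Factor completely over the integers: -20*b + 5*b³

5*b*(b + 2)*(b - 2)

Factor out 5*b, leaving b² - 4, which is a difference of two squares.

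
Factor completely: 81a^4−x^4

(3a+x)(3a−x)(9a^2+x^2)

(3a)⁴ − (x)⁴ = ((3a)² − (x)²)((3a)² + (x)²); the first factor splits again, the second (9a^2+x^2) is irreducible.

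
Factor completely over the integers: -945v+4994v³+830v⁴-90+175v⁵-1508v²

By the rational root theorem, v = -1/7 is a root, so (7v+1) divides it; the quotient is 25v⁴+115v³+697v²-315v-90.
Then v = 3/5 is a root, giving the factor (5v-3) and quotient 5v³+26v²+155v+30.
Continuing, v = -1/5 is a root, so (5v+1) divides it; the quotient is v²+5v+30.
The quadratic v²+5v+30 has discriminant -95 < 0 and is irreducible over ℤ.

(5v+1)(5v-3)(7v+1)(v²+5v+30)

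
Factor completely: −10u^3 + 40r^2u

Every term has a factor of 10u. Then 4r^2 − u^2 = (2r)² − (u)².

10u(2r + u)(2r − u)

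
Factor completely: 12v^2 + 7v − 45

(3v − 5)(4v + 9)

Need a pair with product 12·(−45) = −540 and sum 7: that's 27 and −20.
Split the middle term: 12v^2 + 27v − 20v − 45 = 3v(4v + 9) − 5(4v + 9).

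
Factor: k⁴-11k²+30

(k²-5)(k²-6)

Substitute u = k² to get a quadratic in u, then factor.
k²-5 is irreducible over ℤ (5 is not a perfect square).
k²-6 is irreducible over ℤ (6 is not a perfect square).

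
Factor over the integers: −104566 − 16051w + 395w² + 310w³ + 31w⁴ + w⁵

(w + 11)(w + 14)(w − 7)(w² + 13w + 97)

Testing divisors of the constant over divisors of the leading coefficient, w = −14 is a root, so (w + 14) divides it; the quotient is w⁴ + 17w³ + 72w² − 613w − 7469.
Continuing, w = −11 is a root, so (w + 11) divides it; the quotient is w³ + 6w² + 6w − 679.
Next, w = 7 is a root, so (w − 7) divides it; the quotient is w² + 13w + 97.
The quadratic w² + 13w + 97 has discriminant −219 < 0 and is irreducible over ℤ.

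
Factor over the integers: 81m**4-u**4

Write as (9m**2)² − (u**2)², then factor 9m**2-u**2 once more.

(3m+u)(3m-u)(9m**2+u**2)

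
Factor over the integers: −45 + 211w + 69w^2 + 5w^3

(5w − 1)(w + 5)(w + 9)

Trying the rational-root candidates, w = 1/5 is a root, so (5w − 1) divides it; the quotient is w^2 + 14w + 45.
The remaining quadratic factors as (w + 9)(w + 5).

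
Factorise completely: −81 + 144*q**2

9*(4*q + 3)*(4*q − 3)

Factor out 9, leaving 16*q**2 − 9, which is a difference of two squares.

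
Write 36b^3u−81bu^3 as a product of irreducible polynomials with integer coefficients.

9bu(2b+3u)(2b−3u)

Every term has a factor of 9bu. Then 4b^2−9u^2 = (2b)² − (3u)².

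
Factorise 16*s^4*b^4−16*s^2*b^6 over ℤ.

16*b^4*s^2*(s−b)*(s+b)

Factor out 16*s^2*b^4 first: what remains is s^2−b^2.
Recognize a difference of squares with the parts s and b.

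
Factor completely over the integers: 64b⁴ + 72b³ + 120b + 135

(8b + 9)(8b³ + 15)

Group as (64b⁴ + 120b) + (72b³ + 135) = 8b(8b³ + 15) + 9(8b³ + 15).
Both groups share the factor (8b³ + 15).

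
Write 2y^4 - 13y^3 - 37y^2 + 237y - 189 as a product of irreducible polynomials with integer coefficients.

Testing divisors of the constant over divisors of the leading coefficient, y = -9/2 is a root, so (2y + 9) is a factor; dividing leaves y^3 - 11y^2 + 31y - 21.
Next, y = 1 is a root, so (y - 1) is a factor; dividing leaves y^2 - 10y + 21.
The remaining quadratic factors as (y - 7)(y - 3).

(2y + 9)(y - 1)(y - 3)(y - 7)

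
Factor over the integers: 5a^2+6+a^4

Substitute u = a^2 to get a quadratic in u, then factor.
a^2+3 is irreducible over ℤ (always positive, so no real roots).
a^2+2 is irreducible over ℤ (always positive, so no real roots).

(a^2+2)(a^2+3)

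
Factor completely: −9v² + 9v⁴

Factor out 9v² first: what remains is v² − 1.
Recognize a difference of squares with the parts v and 1.

9v²(v + 1)(v − 1)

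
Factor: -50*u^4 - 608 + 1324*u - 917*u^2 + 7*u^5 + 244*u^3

Trying the rational-root candidates, u = 8/7 is a root, giving the factor (7*u - 8) and quotient u^4 - 6*u^3 + 28*u^2 - 99*u + 76.
Continuing, u = 4 is a root, so (u - 4) is a factor; dividing leaves u^3 - 2*u^2 + 20*u - 19.
Continuing, u = 1 is a root, so (u - 1) divides it; the quotient is u^2 - u + 19.
The quadratic u^2 - u + 19 has discriminant -75 < 0 and is irreducible over ℤ.

(7*u - 8)*(u - 1)*(u - 4)*(u^2 - u + 19)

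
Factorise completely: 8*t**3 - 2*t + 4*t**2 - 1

(2*t + 1)**2*(2*t - 1)

Group as (8*t**3 - 2*t) + (4*t**2 - 1) = 2*t*(4*t**2 - 1) + (4*t**2 - 1).
Both groups share the factor (4*t**2 - 1).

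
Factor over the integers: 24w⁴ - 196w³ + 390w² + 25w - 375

(2w - 3)(2w - 5)(6w + 5)(w - 5)

By the rational root theorem, w = -5/6 is a root, so (6w + 5) is a factor; dividing leaves 4w³ - 36w² + 95w - 75.
Next, w = 5/2 is a root, so (2w - 5) is a factor; dividing leaves 2w² - 13w + 15.
The remaining quadratic factors as (2w - 3)(w - 5).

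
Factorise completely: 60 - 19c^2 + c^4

Substitute u = c^2 to get a quadratic in u, then factor.
c^2 - 15 is irreducible over ℤ (15 is not a perfect square).
c^2 - 4 is a difference of squares.

(c + 2)(c - 2)(c^2 - 15)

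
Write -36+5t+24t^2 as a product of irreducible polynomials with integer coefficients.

(3t+4)(8t-9)

Need a pair with product 24·(-36) = -864 and sum 5: that's -27 and 32.
Split the middle term: 24t^2-27t + 32t-36 = 3t(8t-9) + 4(8t-9).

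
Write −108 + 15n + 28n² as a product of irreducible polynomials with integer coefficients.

(4n + 9)(7n − 12)

Need a pair with product 28·(−108) = −3024 and sum 15: that's −48 and 63.
Split the middle term: 28n² − 48n + 63n − 108 = 4n(7n − 12) + 9(7n − 12).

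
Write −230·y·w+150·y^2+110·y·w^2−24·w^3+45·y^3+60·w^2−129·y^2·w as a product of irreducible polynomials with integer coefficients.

Group: 3·y·(15·y^2−38·y·w+50·y+24·w^2−60·w) − w·(15·y^2−38·y·w+50·y+24·w^2−60·w); both groups contain (15·y^2−38·y·w+50·y+24·w^2−60·w), so (3·y−w) is a factor with cofactor 15·y^2−38·y·w+50·y+24·w^2−60·w.
The cofactor groups again: 15·y^2−38·y·w+50·y+24·w^2−60·w = 3·y·(5·y−6·w) + (−4·w+10)·(5·y−6·w); both groups contain (5·y−6·w), giving (3·y−4·w+10)·(5·y−6·w).

(3·y−4·w+10)·(5·y−6·w)·(3·y−w)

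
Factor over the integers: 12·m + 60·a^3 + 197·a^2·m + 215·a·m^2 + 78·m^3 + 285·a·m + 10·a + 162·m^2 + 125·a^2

Group: 12·a·(5·a^2 + 11·a·m + 10·a + 6·m^2 + 12·m) + (13·m + 1)·(5·a^2 + 11·a·m + 10·a + 6·m^2 + 12·m); both groups contain (5·a^2 + 11·a·m + 10·a + 6·m^2 + 12·m), so (12·a + 13·m + 1) is a factor with cofactor 5·a^2 + 11·a·m + 10·a + 6·m^2 + 12·m.
The cofactor groups again: 5·a^2 + 11·a·m + 10·a + 6·m^2 + 12·m = 5·a·(a + m + 2) + 6·m·(a + m + 2); both groups contain (a + m + 2), giving (5·a + 6·m)·(a + m + 2).

(12·a + 13·m + 1)·(5·a + 6·m)·(a + m + 2)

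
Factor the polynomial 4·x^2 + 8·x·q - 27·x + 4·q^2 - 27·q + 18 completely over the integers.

(4·x + 4·q - 3)·(x + q - 6)

Group: 4·x·(x + q - 6) + (4·q - 3)·(x + q - 6); both groups contain (x + q - 6).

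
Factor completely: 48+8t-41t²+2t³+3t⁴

Among the possible rational roots, t = -4 is a root, so (t+4) is a factor; dividing leaves 3t³-10t²-t+12.
Next, t = -1 is a root, so (t+1) is a factor; dividing leaves 3t²-13t+12.
The remaining quadratic factors as (t-3)(3t-4).

(3t-4)(t+1)(t+4)(t-3)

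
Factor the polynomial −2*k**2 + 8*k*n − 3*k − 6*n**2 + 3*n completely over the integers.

−(2*k − 6*n + 3)*(k − n)

Group: −k*(2*k − 6*n + 3) + n*(2*k − 6*n + 3); both groups contain (2*k − 6*n + 3).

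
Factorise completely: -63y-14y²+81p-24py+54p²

(6p+2y+9)(9p-7y)

Group: 9p(6p+2y+9) - 7y(6p+2y+9); both groups contain (6p+2y+9).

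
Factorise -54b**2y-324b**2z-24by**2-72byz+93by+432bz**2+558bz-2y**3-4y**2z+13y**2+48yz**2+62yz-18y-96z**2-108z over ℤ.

-(6b+2y-8z-9)(9b+y-2)(y+6z)

Group: 9b(-6by-36bz-2y**2-4yz+9y+48z**2+54z) + (y-2)(-6by-36bz-2y**2-4yz+9y+48z**2+54z); both groups contain (-6by-36bz-2y**2-4yz+9y+48z**2+54z), so (9b+y-2) is a factor with cofactor -6by-36bz-2y**2-4yz+9y+48z**2+54z.
The cofactor groups again: -6by-36bz-2y**2-4yz+9y+48z**2+54z = -y(6b+2y-8z-9) - 6z(6b+2y-8z-9); both groups contain (6b+2y-8z-9), giving -(y+6z)(6b+2y-8z-9).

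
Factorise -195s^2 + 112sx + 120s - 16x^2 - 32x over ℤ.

Group: -13s(15s - 4x) + (4x + 8)(15s - 4x); both groups contain (15s - 4x).

-(13s - 4x - 8)(15s - 4x)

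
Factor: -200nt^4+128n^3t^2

Every term has a factor of 8nt^2. Then 16n^2-25t^2 = (4n)² − (5t)².

8nt^2(4n+5t)(4n-5t)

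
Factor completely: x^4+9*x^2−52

Substitute u = x^2 to get a quadratic in u, then factor.
x^2−4 is a difference of squares.
x^2+13 is irreducible over ℤ (always positive, so no real roots).

(x+2)*(x−2)*(x^2+13)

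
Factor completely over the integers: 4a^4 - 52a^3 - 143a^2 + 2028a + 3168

(2a + 11)(2a + 3)(a - 12)(a - 8)

Among the possible rational roots, a = -11/2 is a root, so (2a + 11) is a factor; dividing leaves 2a^3 - 37a^2 + 132a + 288.
Next, a = 8 is a root, so (a - 8) is a factor; dividing leaves 2a^2 - 21a - 36.
The remaining quadratic factors as (2a + 3)(a - 12).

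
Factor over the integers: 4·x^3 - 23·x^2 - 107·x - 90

(4·x + 5)·(x + 2)·(x - 9)

By the rational root theorem, x = 9 is a root, giving the factor (x - 9) and quotient 4·x^2 + 13·x + 10.
The remaining quadratic factors as (4·x + 5)(x + 2).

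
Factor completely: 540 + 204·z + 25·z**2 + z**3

(z + 10)·(z + 6)·(z + 9)

Testing divisors of the constant over divisors of the leading coefficient, z = -10 is a root, so (z + 10) divides it; the quotient is z**2 + 15·z + 54.
The remaining quadratic factors as (z + 6)(z + 9).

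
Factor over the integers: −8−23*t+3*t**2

(3*t+1)*(t−8)

Need a pair with product 3·(−8) = −24 and sum −23: that's −24 and 1.
Split the middle term: 3*t**2−24*t + t−8 = 3*t*(t−8) + (t−8).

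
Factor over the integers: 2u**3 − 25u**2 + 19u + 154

(2u − 7)(u + 2)(u − 11)

By the rational root theorem, u = 7/2 is a root, so (2u − 7) divides it; the quotient is u**2 − 9u − 22.
The remaining quadratic factors as (u − 11)(u + 2).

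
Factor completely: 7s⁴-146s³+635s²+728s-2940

Among the possible rational roots, s = 7 is a root, so (s-7) divides it; the quotient is 7s³-97s²-44s+420.
Continuing, s = -15/7 is a root, so (7s+15) divides it; the quotient is s²-16s+28.
The remaining quadratic factors as (s-2)(s-14).

(7s+15)(s-14)(s-2)(s-7)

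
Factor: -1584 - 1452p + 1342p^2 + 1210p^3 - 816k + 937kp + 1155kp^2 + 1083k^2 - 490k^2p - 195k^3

-(13k + 11p + 11)(3k + 11p - 12)(5k - 10p - 12)

Group: 3k(-65k^2 + 75kp + 101k + 110p^2 + 242p + 132) + (11p - 12)(-65k^2 + 75kp + 101k + 110p^2 + 242p + 132); both groups contain (-65k^2 + 75kp + 101k + 110p^2 + 242p + 132), so (3k + 11p - 12) is a factor with cofactor -65k^2 + 75kp + 101k + 110p^2 + 242p + 132.
The cofactor groups again: -65k^2 + 75kp + 101k + 110p^2 + 242p + 132 = -5k(13k + 11p + 11) + (10p + 12)(13k + 11p + 11); both groups contain (13k + 11p + 11), giving -(5k - 10p - 12)(13k + 11p + 11).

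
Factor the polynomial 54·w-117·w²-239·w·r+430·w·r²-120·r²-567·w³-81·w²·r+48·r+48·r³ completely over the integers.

Group: 9·w·(-63·w²+47·w·r-13·w+6·r²-15·r+6) + 8·r·(-63·w²+47·w·r-13·w+6·r²-15·r+6); both groups contain (-63·w²+47·w·r-13·w+6·r²-15·r+6), so (9·w+8·r) is a factor with cofactor -63·w²+47·w·r-13·w+6·r²-15·r+6.
The cofactor groups again: -63·w²+47·w·r-13·w+6·r²-15·r+6 = -7·w·(9·w+r-2) + (6·r-3)·(9·w+r-2); both groups contain (9·w+r-2), giving -(7·w-6·r+3)·(9·w+r-2).

-(7·w-6·r+3)·(9·w+8·r)·(9·w+r-2)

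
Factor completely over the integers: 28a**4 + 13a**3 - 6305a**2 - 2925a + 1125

Trying the rational-root candidates, a = 15 is a root, so (a - 15) is a factor; dividing leaves 28a**3 + 433a**2 + 190a - 75.
Continuing, a = 1/4 is a root, so (4a - 1) is a factor; dividing leaves 7a**2 + 110a + 75.
The remaining quadratic factors as (7a + 5)(a + 15).

(4a - 1)(7a + 5)(a + 15)(a - 15)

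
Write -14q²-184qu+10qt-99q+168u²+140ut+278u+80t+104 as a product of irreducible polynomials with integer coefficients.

Group: -q(14q-12u-10t-13) + (-14u-8)(14q-12u-10t-13); both groups contain (14q-12u-10t-13).

-(14q-12u-10t-13)(q+14u+8)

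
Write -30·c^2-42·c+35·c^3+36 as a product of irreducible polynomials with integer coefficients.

Group as (35·c^3-42·c) + (-30·c^2+36) = 7·c·(5·c^2-6) - 6·(5·c^2-6).
Both groups share the factor (5·c^2-6).

(7·c-6)·(5·c^2-6)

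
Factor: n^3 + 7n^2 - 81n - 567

Among the possible rational roots, n = -7 is a root, so (n + 7) is a factor; dividing leaves n^2 - 81.
The remaining quadratic factors as (n - 9)(n + 9).

(n + 7)(n + 9)(n - 9)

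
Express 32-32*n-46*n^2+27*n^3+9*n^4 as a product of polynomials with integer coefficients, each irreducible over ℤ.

(3*n-2)*(3*n-4)*(n+1)*(n+4)

By the rational root theorem, n = -1 is a root, giving the factor (n+1) and quotient 9*n^3+18*n^2-64*n+32.
Next, n = 2/3 is a root, so (3*n-2) is a factor; dividing leaves 3*n^2+8*n-16.
The remaining quadratic factors as (n+4)(3*n-4).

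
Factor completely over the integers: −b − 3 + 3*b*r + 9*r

(3*r − 1)*(b + 3)

Group as (3*b*r − b) + (9*r − 3) = b*(3*r − 1) + 3*(3*r − 1).
Both groups share the factor (3*r − 1).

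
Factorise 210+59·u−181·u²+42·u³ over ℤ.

Among the possible rational roots, u = 7/2 is a root, so (2·u−7) is a factor; dividing leaves 21·u²−17·u−30.
The remaining quadratic factors as (3·u−5)(7·u+6).

(2·u−7)·(3·u−5)·(7·u+6)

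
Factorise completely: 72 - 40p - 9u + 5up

Group as (5up - 9u) + (-40p + 72) = u(5p - 9) - 8(5p - 9).
Both groups share the factor (5p - 9).

(5p - 9)(u - 8)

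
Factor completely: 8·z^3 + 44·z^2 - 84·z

4·z·(2·z - 3)·(z + 7)

Pull out the common factor 4·z, then factor the remaining trinomial.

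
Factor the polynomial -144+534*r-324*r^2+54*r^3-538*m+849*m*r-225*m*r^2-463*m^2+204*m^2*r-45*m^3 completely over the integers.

Group: 9*m*(-5*m^2+21*m*r-47*m-18*r^2+60*r-18) + (-3*r+8)*(-5*m^2+21*m*r-47*m-18*r^2+60*r-18); both groups contain (-5*m^2+21*m*r-47*m-18*r^2+60*r-18), so (9*m-3*r+8) is a factor with cofactor -5*m^2+21*m*r-47*m-18*r^2+60*r-18.
The cofactor groups again: -5*m^2+21*m*r-47*m-18*r^2+60*r-18 = -5*m*(m-3*r+9) + (6*r-2)*(m-3*r+9); both groups contain (m-3*r+9), giving -(5*m-6*r+2)*(m-3*r+9).

-(5*m-6*r+2)*(9*m-3*r+8)*(m-3*r+9)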